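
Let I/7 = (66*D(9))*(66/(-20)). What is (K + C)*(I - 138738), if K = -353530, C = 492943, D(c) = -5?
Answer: -18279135495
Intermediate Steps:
I = 7623 (I = 7*((66*(-5))*(66/(-20))) = 7*(-21780*(-1)/20) = 7*(-330*(-33/10)) = 7*1089 = 7623)
(K + C)*(I - 138738) = (-353530 + 492943)*(7623 - 138738) = 139413*(-131115) = -18279135495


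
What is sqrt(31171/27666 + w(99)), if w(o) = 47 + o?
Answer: sqrt(12512431118)/9222 ≈ 12.130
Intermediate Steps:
sqrt(31171/27666 + w(99)) = sqrt(31171/27666 + (47 + 99)) = sqrt(31171*(1/27666) + 146) = sqrt(31171/27666 + 146) = sqrt(4070407/27666) = sqrt(12512431118)/9222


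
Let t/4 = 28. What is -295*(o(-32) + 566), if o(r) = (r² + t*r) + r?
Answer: 597670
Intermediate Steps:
t = 112 (t = 4*28 = 112)
o(r) = r² + 113*r (o(r) = (r² + 112*r) + r = r² + 113*r)
-295*(o(-32) + 566) = -295*(-32*(113 - 32) + 566) = -295*(-32*81 + 566) = -295*(-2592 + 566) = -295*(-2026) = 597670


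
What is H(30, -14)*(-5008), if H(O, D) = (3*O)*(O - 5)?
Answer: -11268000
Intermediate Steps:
H(O, D) = 3*O*(-5 + O) (H(O, D) = (3*O)*(-5 + O) = 3*O*(-5 + O))
H(30, -14)*(-5008) = (3*30*(-5 + 30))*(-5008) = (3*30*25)*(-5008) = 2250*(-5008) = -11268000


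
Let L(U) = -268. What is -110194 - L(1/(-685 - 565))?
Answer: -109926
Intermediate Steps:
-110194 - L(1/(-685 - 565)) = -110194 - 1*(-268) = -110194 + 268 = -109926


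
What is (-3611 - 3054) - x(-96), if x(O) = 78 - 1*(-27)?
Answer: -6770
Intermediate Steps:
x(O) = 105 (x(O) = 78 + 27 = 105)
(-3611 - 3054) - x(-96) = (-3611 - 3054) - 1*105 = -6665 - 105 = -6770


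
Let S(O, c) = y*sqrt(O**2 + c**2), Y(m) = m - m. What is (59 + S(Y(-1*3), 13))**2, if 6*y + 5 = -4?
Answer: 6241/4 ≈ 1560.3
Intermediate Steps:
y = -3/2 (y = -5/6 + (1/6)*(-4) = -5/6 - 2/3 = -3/2 ≈ -1.5000)
Y(m) = 0
S(O, c) = -3*sqrt(O**2 + c**2)/2
(59 + S(Y(-1*3), 13))**2 = (59 - 3*sqrt(0**2 + 13**2)/2)**2 = (59 - 3*sqrt(0 + 169)/2)**2 = (59 - 3*sqrt(169)/2)**2 = (59 - 3/2*13)**2 = (59 - 39/2)**2 = (79/2)**2 = 6241/4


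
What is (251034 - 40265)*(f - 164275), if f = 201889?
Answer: 7927865166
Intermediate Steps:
(251034 - 40265)*(f - 164275) = (251034 - 40265)*(201889 - 164275) = 210769*37614 = 7927865166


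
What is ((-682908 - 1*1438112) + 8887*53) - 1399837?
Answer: -3049846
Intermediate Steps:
((-682908 - 1*1438112) + 8887*53) - 1399837 = ((-682908 - 1438112) + 471011) - 1399837 = (-2121020 + 471011) - 1399837 = -1650009 - 1399837 = -3049846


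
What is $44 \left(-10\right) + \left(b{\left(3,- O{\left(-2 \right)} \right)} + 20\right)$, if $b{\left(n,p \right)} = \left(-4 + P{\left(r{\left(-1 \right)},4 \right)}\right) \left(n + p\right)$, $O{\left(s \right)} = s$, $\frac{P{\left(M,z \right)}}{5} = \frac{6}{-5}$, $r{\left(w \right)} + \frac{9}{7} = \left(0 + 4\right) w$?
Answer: $-470$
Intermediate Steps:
$r{\left(w \right)} = - \frac{9}{7} + 4 w$ ($r{\left(w \right)} = - \frac{9}{7} + \left(0 + 4\right) w = - \frac{9}{7} + 4 w$)
$P{\left(M,z \right)} = -6$ ($P{\left(M,z \right)} = 5 \frac{6}{-5} = 5 \cdot 6 \left(- \frac{1}{5}\right) = 5 \left(- \frac{6}{5}\right) = -6$)
$b{\left(n,p \right)} = - 10 n - 10 p$ ($b{\left(n,p \right)} = \left(-4 - 6\right) \left(n + p\right) = - 10 \left(n + p\right) = - 10 n - 10 p$)
$44 \left(-10\right) + \left(b{\left(3,- O{\left(-2 \right)} \right)} + 20\right) = 44 \left(-10\right) + \left(\left(\left(-10\right) 3 - 10 \left(\left(-1\right) \left(-2\right)\right)\right) + 20\right) = -440 + \left(\left(-30 - 20\right) + 20\right) = -440 + \left(-50 + 20\right) = -440 - 30 = -470$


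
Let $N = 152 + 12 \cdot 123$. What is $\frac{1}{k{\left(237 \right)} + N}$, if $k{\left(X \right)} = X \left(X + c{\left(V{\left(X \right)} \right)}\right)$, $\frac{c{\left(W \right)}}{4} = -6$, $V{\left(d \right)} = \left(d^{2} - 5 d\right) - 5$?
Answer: $\frac{1}{52109} \approx 1.9191 \cdot 10^{-5}$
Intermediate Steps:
$V{\left(d \right)} = -5 + d^{2} - 5 d$
$c{\left(W \right)} = -24$ ($c{\left(W \right)} = 4 \left(-6\right) = -24$)
$N = 1628$ ($N = 152 + 1476 = 1628$)
$k{\left(X \right)} = X \left(-24 + X\right)$ ($k{\left(X \right)} = X \left(X - 24\right) = X \left(-24 + X\right)$)
$\frac{1}{k{\left(237 \right)} + N} = \frac{1}{237 \left(-24 + 237\right) + 1628} = \frac{1}{237 \cdot 213 + 1628} = \frac{1}{50481 + 1628} = \frac{1}{52109}$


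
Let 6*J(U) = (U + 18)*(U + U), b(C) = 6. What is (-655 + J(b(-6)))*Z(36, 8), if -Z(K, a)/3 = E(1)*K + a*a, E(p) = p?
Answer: 182100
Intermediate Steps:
J(U) = U*(18 + U)/3 (J(U) = ((U + 18)*(U + U))/6 = ((18 + U)*(2*U))/6 = (2*U*(18 + U))/6 = U*(18 + U)/3)
Z(K, a) = -3*K - 3*a² (Z(K, a) = -3*(1*K + a*a) = -3*(K + a²) = -3*K - 3*a²)
(-655 + J(b(-6)))*Z(36, 8) = (-655 + (⅓)*6*(18 + 6))*(-3*36 - 3*8²) = (-655 + (⅓)*6*24)*(-108 - 3*64) = (-655 + 48)*(-108 - 192) = -607*(-300) = 182100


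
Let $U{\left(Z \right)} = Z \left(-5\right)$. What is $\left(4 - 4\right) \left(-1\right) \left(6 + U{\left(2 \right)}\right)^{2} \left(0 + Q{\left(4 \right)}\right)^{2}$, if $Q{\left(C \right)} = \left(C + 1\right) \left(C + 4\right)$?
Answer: $0$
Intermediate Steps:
$Q{\left(C \right)} = \left(1 + C\right) \left(4 + C\right)$
$U{\left(Z \right)} = - 5 Z$
$\left(4 - 4\right) \left(-1\right) \left(6 + U{\left(2 \right)}\right)^{2} \left(0 + Q{\left(4 \right)}\right)^{2} = \left(4 - 4\right) \left(-1\right) \left(6 - 10\right)^{2} \left(0 + \left(4 + 4^{2} + 5 \cdot 4\right)\right)^{2} = 0 \left(-1\right) \left(6 - 10\right)^{2} \left(0 + \left(4 + 16 + 20\right)\right)^{2} = 0 \left(-4\right)^{2} \left(0 + 40\right)^{2} = 0 \cdot 16 \cdot 40^{2} = 0 \cdot 1600 = 0$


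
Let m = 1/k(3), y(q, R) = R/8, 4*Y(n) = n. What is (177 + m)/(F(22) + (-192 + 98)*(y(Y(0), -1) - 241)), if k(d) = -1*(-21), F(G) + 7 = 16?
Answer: 14872/1904679 ≈ 0.0078081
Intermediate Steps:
F(G) = 9 (F(G) = -7 + 16 = 9)
Y(n) = n/4
y(q, R) = R/8 (y(q, R) = R*(⅛) = R/8)
k(d) = 21
m = 1/21 ≈ 0.047619
(177 + m)/(F(22) + (-192 + 98)*(y(Y(0), -1) - 241)) = (177 + 1/21)/(9 + (-192 + 98)*((⅛)*(-1) - 241)) = 3718/(21*(9 - 94*(-⅛ - 241))) = 3718/(21*(9 - 94*(-1929/8))) = 3718/(21*(9 + 90663/4)) = 3718/(21*(90699/4)) = (3718/21)*(4/90699) = 14872/1904679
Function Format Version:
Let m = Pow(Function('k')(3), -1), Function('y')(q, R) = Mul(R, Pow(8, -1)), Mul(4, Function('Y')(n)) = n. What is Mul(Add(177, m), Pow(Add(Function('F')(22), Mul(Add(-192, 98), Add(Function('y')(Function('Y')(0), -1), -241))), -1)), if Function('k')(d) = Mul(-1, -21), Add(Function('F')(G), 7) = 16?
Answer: Rational(14872, 1904679) ≈ 0.0078081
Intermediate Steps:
Function('F')(G) = 9 (Function('F')(G) = Add(-7, 16) = 9)
Function('Y')(n) = Mul(Rational(1, 4), n)
Function('y')(q, R) = Mul(Rational(1, 8), R) (Function('y')(q, R) = Mul(R, Rational(1, 8)) = Mul(Rational(1, 8), R))
Function('k')(d) = 21
m = Rational(1, 21) (m = Pow(21, -1) = Rational(1, 21) ≈ 0.047619)
Mul(Add(177, m), Pow(Add(Function('F')(22), Mul(Add(-192, 98), Add(Function('y')(Function('Y')(0), -1), -241))), -1)) = Mul(Add(177, Rational(1, 21)), Pow(Add(9, Mul(Add(-192, 98), Add(Mul(Rational(1, 8), -1), -241))), -1)) = Mul(Rational(3718, 21), Pow(Add(9, Mul(-94, Add(Rational(-1, 8), -241))), -1)) = Mul(Rational(3718, 21), Pow(Add(9, Mul(-94, Rational(-1929, 8))), -1)) = Mul(Rational(3718, 21), Pow(Add(9, Rational(90663, 4)), -1)) = Mul(Rational(3718, 21), Pow(Rational(90699, 4), -1)) = Mul(Rational(3718, 21), Rational(4, 90699)) = Rational(14872, 1904679)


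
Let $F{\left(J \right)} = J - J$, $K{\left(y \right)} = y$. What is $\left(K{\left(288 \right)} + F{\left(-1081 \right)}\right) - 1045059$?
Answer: $-1044771$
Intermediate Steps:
$F{\left(J \right)} = 0$
$\left(K{\left(288 \right)} + F{\left(-1081 \right)}\right) - 1045059 = \left(288 + 0\right) - 1045059 = 288 - 1045059 = -1044771$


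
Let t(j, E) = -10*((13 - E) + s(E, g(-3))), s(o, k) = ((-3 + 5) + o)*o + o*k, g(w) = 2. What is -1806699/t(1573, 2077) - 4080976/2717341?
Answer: -15581436911011/10672166563630 ≈ -1.4600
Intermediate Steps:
s(o, k) = k*o + o*(2 + o) (s(o, k) = (2 + o)*o + k*o = o*(2 + o) + k*o = k*o + o*(2 + o))
t(j, E) = -130 + 10*E - 10*E*(4 + E) (t(j, E) = -10*((13 - E) + E*(2 + 2 + E)) = -10*((13 - E) + E*(4 + E)) = -10*(13 - E + E*(4 + E)) = -130 + 10*E - 10*E*(4 + E))
-1806699/t(1573, 2077) - 4080976/2717341 = -1806699/(-130 + 10*2077 - 10*2077*(4 + 2077)) - 4080976/2717341 = -1806699/(-130 + 20770 - 10*2077*2081) - 4080976*1/2717341 = -1806699/(-130 + 20770 - 43222370) - 4080976/2717341 = -1806699/(-43201730) - 4080976/2717341 = -1806699*(-1/43201730) - 4080976/2717341 = 1806699/43201730 - 4080976/2717341 = -15581436911011/10672166563630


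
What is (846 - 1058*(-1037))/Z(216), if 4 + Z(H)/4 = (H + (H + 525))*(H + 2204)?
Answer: 2801/23632 ≈ 0.11853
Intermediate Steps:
Z(H) = -16 + 4*(525 + 2*H)*(2204 + H) (Z(H) = -16 + 4*((H + (H + 525))*(H + 2204)) = -16 + 4*((H + (525 + H))*(2204 + H)) = -16 + 4*((525 + 2*H)*(2204 + H)) = -16 + 4*(525 + 2*H)*(2204 + H))
(846 - 1058*(-1037))/Z(216) = (846 - 1058*(-1037))/(4628384 + 8*216² + 19732*216) = (846 + 1097146)/(4628384 + 8*46656 + 4262112) = 1097992/(4628384 + 373248 + 4262112) = 1097992/9263744 = 1097992*(1/9263744) = 2801/23632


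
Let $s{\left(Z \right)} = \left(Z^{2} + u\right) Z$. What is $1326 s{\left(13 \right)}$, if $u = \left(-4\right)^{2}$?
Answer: $3189030$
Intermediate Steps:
$u = 16$
$s{\left(Z \right)} = Z \left(16 + Z^{2}\right)$ ($s{\left(Z \right)} = \left(Z^{2} + 16\right) Z = \left(16 + Z^{2}\right) Z = Z \left(16 + Z^{2}\right)$)
$1326 s{\left(13 \right)} = 1326 \cdot 13 \left(16 + 13^{2}\right) = 1326 \cdot 13 \left(16 + 169\right) = 1326 \cdot 13 \cdot 185 = 1326 \cdot 2405 = 3189030$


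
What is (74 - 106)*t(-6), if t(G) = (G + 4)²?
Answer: -128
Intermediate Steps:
t(G) = (4 + G)²
(74 - 106)*t(-6) = (74 - 106)*(4 - 6)² = -32*(-2)² = -32*4 = -128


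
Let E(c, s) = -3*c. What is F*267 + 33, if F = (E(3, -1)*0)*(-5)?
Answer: 33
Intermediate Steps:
F = 0 (F = (-3*3*0)*(-5) = -9*0*(-5) = 0*(-5) = 0)
F*267 + 33 = 0*267 + 33 = 0 + 33 = 33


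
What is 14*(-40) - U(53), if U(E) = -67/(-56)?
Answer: -31427/56 ≈ -561.20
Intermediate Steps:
U(E) = 67/56 (U(E) = -67*(-1/56) = 67/56)
14*(-40) - U(53) = 14*(-40) - 1*67/56 = -560 - 67/56 = -31427/56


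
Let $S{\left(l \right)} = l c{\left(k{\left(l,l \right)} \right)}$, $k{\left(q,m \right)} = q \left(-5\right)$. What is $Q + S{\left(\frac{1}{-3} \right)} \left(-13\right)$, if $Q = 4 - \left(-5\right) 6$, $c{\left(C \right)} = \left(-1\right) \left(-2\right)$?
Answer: $\frac{128}{3} \approx 42.667$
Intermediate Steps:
$k{\left(q,m \right)} = - 5 q$
$c{\left(C \right)} = 2$
$Q = 34$ ($Q = 4 - -30 = 4 + 30 = 34$)
$S{\left(l \right)} = 2 l$ ($S{\left(l \right)} = l 2 = 2 l$)
$Q + S{\left(\frac{1}{-3} \right)} \left(-13\right) = 34 + \frac{2}{-3} \left(-13\right) = 34 + 2 \left(- \frac{1}{3}\right) \left(-13\right) = 34 - - \frac{26}{3} = 34 + \frac{26}{3} = \frac{128}{3}$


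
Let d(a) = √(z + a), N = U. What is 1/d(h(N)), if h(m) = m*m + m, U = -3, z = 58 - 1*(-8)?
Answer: √2/12 ≈ 0.11785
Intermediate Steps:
z = 66 (z = 58 + 8 = 66)
N = -3
h(m) = m + m² (h(m) = m² + m = m + m²)
d(a) = √(66 + a)
1/d(h(N)) = 1/(√(66 - 3*(1 - 3))) = 1/(√(66 - 3*(-2))) = 1/(√(66 + 6)) = 1/(√72) = 1/(6*√2) = √2/12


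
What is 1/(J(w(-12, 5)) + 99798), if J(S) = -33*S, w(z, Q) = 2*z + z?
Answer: 1/100986 ≈ 9.9024e-6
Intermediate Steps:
w(z, Q) = 3*z
1/(J(w(-12, 5)) + 99798) = 1/(-99*(-12) + 99798) = 1/(-33*(-36) + 99798) = 1/(1188 + 99798) = 1/100986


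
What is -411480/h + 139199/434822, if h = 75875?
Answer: -33671766487/6598423850 ≈ -5.1030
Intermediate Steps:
-411480/h + 139199/434822 = -411480/75875 + 139199/434822 = -411480*1/75875 + 139199*(1/434822) = -82296/15175 + 139199/434822 = -33671766487/6598423850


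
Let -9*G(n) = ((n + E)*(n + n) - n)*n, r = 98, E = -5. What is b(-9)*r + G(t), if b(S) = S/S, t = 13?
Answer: -551/3 ≈ -183.67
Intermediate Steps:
b(S) = 1
G(n) = -n*(-n + 2*n*(-5 + n))/9 (G(n) = -((n - 5)*(n + n) - n)*n/9 = -((-5 + n)*(2*n) - n)*n/9 = -(2*n*(-5 + n) - n)*n/9 = -(-n + 2*n*(-5 + n))*n/9 = -n*(-n + 2*n*(-5 + n))/9)
b(-9)*r + G(t) = 1*98 + (1/9)*13**2*(11 - 2*13) = 98 + (1/9)*169*(11 - 26) = 98 + (1/9)*169*(-15) = 98 - 845/3 = -551/3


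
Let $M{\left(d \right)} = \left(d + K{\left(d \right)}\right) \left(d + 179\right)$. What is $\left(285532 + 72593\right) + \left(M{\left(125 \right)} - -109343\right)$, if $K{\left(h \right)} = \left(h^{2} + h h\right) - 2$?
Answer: $10004860$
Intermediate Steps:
$K{\left(h \right)} = -2 + 2 h^{2}$ ($K{\left(h \right)} = \left(h^{2} + h^{2}\right) - 2 = 2 h^{2} - 2 = -2 + 2 h^{2}$)
$M{\left(d \right)} = \left(179 + d\right) \left(-2 + d + 2 d^{2}\right)$ ($M{\left(d \right)} = \left(d + \left(-2 + 2 d^{2}\right)\right) \left(d + 179\right) = \left(-2 + d + 2 d^{2}\right) \left(179 + d\right) = \left(179 + d\right) \left(-2 + d + 2 d^{2}\right)$)
$\left(285532 + 72593\right) + \left(M{\left(125 \right)} - -109343\right) = \left(285532 + 72593\right) + \left(\left(-358 + 2 \cdot 125^{3} + 177 \cdot 125 + 359 \cdot 125^{2}\right) - -109343\right) = 358125 + \left(\left(-358 + 2 \cdot 1953125 + 22125 + 359 \cdot 15625\right) + 109343\right) = 358125 + \left(\left(-358 + 3906250 + 22125 + 5609375\right) + 109343\right) = 358125 + \left(9537392 + 109343\right) = 358125 + 9646735 = 10004860$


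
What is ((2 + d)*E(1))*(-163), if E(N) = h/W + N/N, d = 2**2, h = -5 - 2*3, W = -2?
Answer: -6357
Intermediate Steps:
h = -11 (h = -5 - 6 = -11)
d = 4
E(N) = 13/2 (E(N) = -11/(-2) + N/N = -11*(-1/2) + 1 = 11/2 + 1 = 13/2)
((2 + d)*E(1))*(-163) = ((2 + 4)*(13/2))*(-163) = (6*(13/2))*(-163) = 39*(-163) = -6357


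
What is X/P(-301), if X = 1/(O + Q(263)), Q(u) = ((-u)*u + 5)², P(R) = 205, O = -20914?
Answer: 1/980645786310 ≈ 1.0197e-12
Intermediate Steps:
Q(u) = (5 - u²)² (Q(u) = (-u² + 5)² = (5 - u²)²)
X = 1/4783637982 (X = 1/(-20914 + (-5 + 263²)²) = 1/(-20914 + (-5 + 69169)²) = 1/(-20914 + 69164²) = 1/(-20914 + 4783658896) = 1/4783637982 ≈ 2.0905e-10)
X/P(-301) = (1/4783637982)/205 = (1/4783637982)*(1/205) = 1/980645786310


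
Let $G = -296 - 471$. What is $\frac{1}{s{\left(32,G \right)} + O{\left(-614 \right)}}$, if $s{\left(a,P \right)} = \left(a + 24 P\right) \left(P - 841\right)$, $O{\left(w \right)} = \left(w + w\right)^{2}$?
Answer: $\frac{1}{31056592} \approx 3.2199 \cdot 10^{-8}$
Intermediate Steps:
$G = -767$ ($G = -296 - 471 = -767$)
$O{\left(w \right)} = 4 w^{2}$ ($O{\left(w \right)} = \left(2 w\right)^{2} = 4 w^{2}$)
$s{\left(a,P \right)} = \left(-841 + P\right) \left(a + 24 P\right)$ ($s{\left(a,P \right)} = \left(a + 24 P\right) \left(-841 + P\right) = \left(-841 + P\right) \left(a + 24 P\right)$)
$\frac{1}{s{\left(32,G \right)} + O{\left(-614 \right)}} = \frac{1}{\left(\left(-20184\right) \left(-767\right) - 26912 + 24 \left(-767\right)^{2} - 24544\right) + 4 \left(-614\right)^{2}} = \frac{1}{\left(15481128 - 26912 + 24 \cdot 588289 - 24544\right) + 4 \cdot 376996} = \frac{1}{\left(15481128 - 26912 + 14118936 - 24544\right) + 1507984} = \frac{1}{29548608 + 1507984} = \frac{1}{31056592}$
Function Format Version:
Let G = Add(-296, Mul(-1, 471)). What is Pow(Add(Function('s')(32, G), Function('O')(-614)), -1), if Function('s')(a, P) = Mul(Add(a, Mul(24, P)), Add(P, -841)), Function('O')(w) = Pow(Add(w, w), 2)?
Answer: Rational(1, 31056592) ≈ 3.2199e-8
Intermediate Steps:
G = -767 (G = Add(-296, -471) = -767)
Function('O')(w) = Mul(4, Pow(w, 2)) (Function('O')(w) = Pow(Mul(2, w), 2) = Mul(4, Pow(w, 2)))
Function('s')(a, P) = Mul(Add(-841, P), Add(a, Mul(24, P))) (Function('s')(a, P) = Mul(Add(a, Mul(24, P)), Add(-841, P)) = Mul(Add(-841, P), Add(a, Mul(24, P))))
Pow(Add(Function('s')(32, G), Function('O')(-614)), -1) = Pow(Add(Add(Mul(-20184, -767), Mul(-841, 32), Mul(24, Pow(-767, 2)), Mul(-767, 32)), Mul(4, Pow(-614, 2))), -1) = Pow(Add(Add(15481128, -26912, Mul(24, 588289), -24544), Mul(4, 376996)), -1) = Pow(Add(Add(15481128, -26912, 14118936, -24544), 1507984), -1) = Pow(Add(29548608, 1507984), -1) = Pow(31056592, -1) = Rational(1, 31056592)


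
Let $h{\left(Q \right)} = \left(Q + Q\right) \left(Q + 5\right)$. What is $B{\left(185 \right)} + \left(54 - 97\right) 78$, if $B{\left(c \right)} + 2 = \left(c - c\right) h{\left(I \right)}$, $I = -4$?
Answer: $-3356$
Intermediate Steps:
$h{\left(Q \right)} = 2 Q \left(5 + Q\right)$
$B{\left(c \right)} = -2$ ($B{\left(c \right)} = -2 + \left(c - c\right) 2 \left(-4\right) \left(5 - 4\right) = -2 + 0 \cdot 2 \left(-4\right) 1 = -2 + 0 \left(-8\right) = -2 + 0 = -2$)
$B{\left(185 \right)} + \left(54 - 97\right) 78 = -2 + \left(54 - 97\right) 78 = -2 - 3354 = -3356$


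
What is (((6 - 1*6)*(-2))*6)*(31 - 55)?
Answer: 0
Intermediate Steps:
(((6 - 1*6)*(-2))*6)*(31 - 55) = (((6 - 6)*(-2))*6)*(-24) = ((0*(-2))*6)*(-24) = (0*6)*(-24) = 0*(-24) = 0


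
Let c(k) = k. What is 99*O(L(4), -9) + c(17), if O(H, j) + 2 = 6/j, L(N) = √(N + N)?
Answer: -247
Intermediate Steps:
L(N) = √2*√N (L(N) = √(2*N) = √2*√N)
O(H, j) = -2 + 6/j
99*O(L(4), -9) + c(17) = 99*(-2 + 6/(-9)) + 17 = 99*(-2 + 6*(-⅑)) + 17 = 99*(-2 - ⅔) + 17 = 99*(-8/3) + 17 = -264 + 17 = -247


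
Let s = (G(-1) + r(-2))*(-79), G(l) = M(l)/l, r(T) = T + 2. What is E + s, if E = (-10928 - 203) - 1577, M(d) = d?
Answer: -12787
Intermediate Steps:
r(T) = 2 + T
G(l) = 1 (G(l) = l/l = 1)
E = -12708 (E = -11131 - 1577 = -12708)
s = -79 (s = (1 + (2 - 2))*(-79) = (1 + 0)*(-79) = 1*(-79) = -79)
E + s = -12708 - 79 = -12787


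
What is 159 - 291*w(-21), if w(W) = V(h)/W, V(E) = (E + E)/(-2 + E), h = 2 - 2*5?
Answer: 6341/35 ≈ 181.17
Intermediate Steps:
h = -8 (h = 2 - 10 = -8)
V(E) = 2*E/(-2 + E) (V(E) = (2*E)/(-2 + E) = 2*E/(-2 + E))
w(W) = 8/(5*W) (w(W) = (2*(-8)/(-2 - 8))/W = (2*(-8)/(-10))/W = (2*(-8)*(-⅒))/W = 8/(5*W))
159 - 291*w(-21) = 159 - 2328/(5*(-21)) = 159 - 2328*(-1)/(5*21) = 159 - 291*(-8/105) = 159 + 776/35 = 6341/35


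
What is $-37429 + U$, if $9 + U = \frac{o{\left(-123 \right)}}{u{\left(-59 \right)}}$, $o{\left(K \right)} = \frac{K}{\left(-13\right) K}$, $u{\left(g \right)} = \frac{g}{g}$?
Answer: $- \frac{486695}{13} \approx -37438.0$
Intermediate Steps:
$u{\left(g \right)} = 1$
$o{\left(K \right)} = - \frac{1}{13}$ ($o{\left(K \right)} = K \left(- \frac{1}{13 K}\right) = - \frac{1}{13}$)
$U = - \frac{118}{13}$ ($U = -9 - \frac{1}{13 \cdot 1} = -9 - \frac{1}{13} = - \frac{118}{13} \approx -9.0769$)
$-37429 + U = -37429 - \frac{118}{13} = - \frac{486695}{13}$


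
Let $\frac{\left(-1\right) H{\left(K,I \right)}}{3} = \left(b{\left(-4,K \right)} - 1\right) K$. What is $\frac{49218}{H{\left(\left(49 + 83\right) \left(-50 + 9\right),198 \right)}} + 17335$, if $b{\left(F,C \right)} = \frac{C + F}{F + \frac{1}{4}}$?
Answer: $\frac{338507485345}{19527398} \approx 17335.0$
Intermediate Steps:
$b{\left(F,C \right)} = \frac{C + F}{\frac{1}{4} + F}$ ($b{\left(F,C \right)} = \frac{C + F}{F + \frac{1}{4}} = \frac{C + F}{\frac{1}{4} + F}$)
$H{\left(K,I \right)} = - 3 K \left(\frac{1}{15} - \frac{4 K}{15}\right)$ ($H{\left(K,I \right)} = - 3 \left(\frac{4 \left(K - 4\right)}{1 + 4 \left(-4\right)} - 1\right) K = - 3 \left(\frac{4 \left(-4 + K\right)}{1 - 16} - 1\right) K = - 3 \left(\frac{4 \left(-4 + K\right)}{-15} - 1\right) K = - 3 \left(4 \left(- \frac{1}{15}\right) \left(-4 + K\right) - 1\right) K = - 3 \left(\left(\frac{16}{15} - \frac{4 K}{15}\right) - 1\right) K = - 3 \left(\frac{1}{15} - \frac{4 K}{15}\right) K = - 3 K \left(\frac{1}{15} - \frac{4 K}{15}\right)$)
$\frac{49218}{H{\left(\left(49 + 83\right) \left(-50 + 9\right),198 \right)}} + 17335 = \frac{49218}{\frac{1}{5} \left(49 + 83\right) \left(-50 + 9\right) \left(-1 + 4 \left(49 + 83\right) \left(-50 + 9\right)\right)} + 17335 = \frac{49218}{\frac{1}{5} \cdot 132 \left(-41\right) \left(-1 + 4 \cdot 132 \left(-41\right)\right)} + 17335 = \frac{49218}{\frac{1}{5} \left(-5412\right) \left(-1 + 4 \left(-5412\right)\right)} + 17335 = \frac{49218}{\frac{1}{5} \left(-5412\right) \left(-1 - 21648\right)} + 17335 = \frac{49218}{\frac{1}{5} \left(-5412\right) \left(-21649\right)} + 17335 = \frac{49218}{\frac{117164388}{5}} + 17335 = 49218 \cdot \frac{5}{117164388} + 17335 = \frac{41015}{19527398} + 17335 = \frac{338507485345}{19527398}$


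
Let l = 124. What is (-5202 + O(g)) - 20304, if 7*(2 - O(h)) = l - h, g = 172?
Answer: -178480/7 ≈ -25497.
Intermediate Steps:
O(h) = -110/7 + h/7 (O(h) = 2 - (124 - h)/7 = 2 + (-124/7 + h/7) = -110/7 + h/7)
(-5202 + O(g)) - 20304 = (-5202 + (-110/7 + (1/7)*172)) - 20304 = (-5202 + (-110/7 + 172/7)) - 20304 = (-5202 + 62/7) - 20304 = -36352/7 - 20304 = -178480/7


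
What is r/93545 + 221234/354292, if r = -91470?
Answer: -1171175471/3314224514 ≈ -0.35338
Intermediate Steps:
r/93545 + 221234/354292 = -91470/93545 + 221234/354292 = -91470*1/93545 + 221234*(1/354292) = -18294/18709 + 110617/177146 = -1171175471/3314224514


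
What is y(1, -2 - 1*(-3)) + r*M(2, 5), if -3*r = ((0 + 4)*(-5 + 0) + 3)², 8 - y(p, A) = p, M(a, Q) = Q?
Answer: -1424/3 ≈ -474.67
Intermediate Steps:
y(p, A) = 8 - p
r = -289/3 (r = -((0 + 4)*(-5 + 0) + 3)²/3 = -(4*(-5) + 3)²/3 = -(-20 + 3)²/3 = -⅓*(-17)² = -⅓*289 = -289/3 ≈ -96.333)
y(1, -2 - 1*(-3)) + r*M(2, 5) = (8 - 1*1) - 289/3*5 = (8 - 1) - 1445/3 = 7 - 1445/3 = -1424/3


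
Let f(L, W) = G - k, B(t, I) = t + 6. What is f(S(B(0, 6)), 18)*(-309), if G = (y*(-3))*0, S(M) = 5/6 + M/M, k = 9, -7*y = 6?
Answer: 2781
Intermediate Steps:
y = -6/7 (y = -⅐*6 = -6/7 ≈ -0.85714)
B(t, I) = 6 + t
S(M) = 11/6 (S(M) = 5*(⅙) + 1 = ⅚ + 1 = 11/6)
G = 0 (G = -6/7*(-3)*0 = (18/7)*0 = 0)
f(L, W) = -9 (f(L, W) = 0 - 1*9 = 0 - 9 = -9)
f(S(B(0, 6)), 18)*(-309) = -9*(-309) = 2781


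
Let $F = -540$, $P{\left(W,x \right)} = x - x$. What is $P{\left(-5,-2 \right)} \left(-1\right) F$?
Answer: $0$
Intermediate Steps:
$P{\left(W,x \right)} = 0$
$P{\left(-5,-2 \right)} \left(-1\right) F = 0 \left(-1\right) \left(-540\right) = 0 \left(-540\right) = 0$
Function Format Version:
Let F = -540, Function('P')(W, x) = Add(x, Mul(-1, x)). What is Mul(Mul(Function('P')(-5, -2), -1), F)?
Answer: 0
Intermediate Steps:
Function('P')(W, x) = 0
Mul(Mul(Function('P')(-5, -2), -1), F) = Mul(Mul(0, -1), -540) = Mul(0, -540) = 0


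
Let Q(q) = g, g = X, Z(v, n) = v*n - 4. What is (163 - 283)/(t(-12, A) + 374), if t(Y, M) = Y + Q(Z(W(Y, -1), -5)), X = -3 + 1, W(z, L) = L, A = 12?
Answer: -1/3 ≈ -0.33333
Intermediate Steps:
X = -2
Z(v, n) = -4 + n*v (Z(v, n) = n*v - 4 = -4 + n*v)
g = -2
Q(q) = -2
t(Y, M) = -2 + Y (t(Y, M) = Y - 2 = -2 + Y)
(163 - 283)/(t(-12, A) + 374) = (163 - 283)/((-2 - 12) + 374) = -120/(-14 + 374) = -120/360 = -120*1/360 = -1/3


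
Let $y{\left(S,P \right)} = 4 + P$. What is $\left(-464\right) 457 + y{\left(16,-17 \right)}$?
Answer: $-212061$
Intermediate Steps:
$\left(-464\right) 457 + y{\left(16,-17 \right)} = \left(-464\right) 457 + \left(4 - 17\right) = -212048 - 13 = -212061$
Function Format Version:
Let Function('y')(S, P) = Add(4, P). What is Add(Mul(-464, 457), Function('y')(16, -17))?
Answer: -212061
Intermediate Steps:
Add(Mul(-464, 457), Function('y')(16, -17)) = Add(Mul(-464, 457), Add(4, -17)) = Add(-212048, -13) = -212061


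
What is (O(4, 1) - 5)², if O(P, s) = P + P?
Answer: 9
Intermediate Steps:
O(P, s) = 2*P
(O(4, 1) - 5)² = (2*4 - 5)² = (8 - 5)² = 3² = 9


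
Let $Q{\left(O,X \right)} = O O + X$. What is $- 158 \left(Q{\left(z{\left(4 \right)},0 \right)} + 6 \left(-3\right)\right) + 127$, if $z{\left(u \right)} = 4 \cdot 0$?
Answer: $2971$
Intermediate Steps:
$z{\left(u \right)} = 0$
$Q{\left(O,X \right)} = X + O^{2}$ ($Q{\left(O,X \right)} = O^{2} + X = X + O^{2}$)
$- 158 \left(Q{\left(z{\left(4 \right)},0 \right)} + 6 \left(-3\right)\right) + 127 = - 158 \left(\left(0 + 0^{2}\right) + 6 \left(-3\right)\right) + 127 = - 158 \left(\left(0 + 0\right) - 18\right) + 127 = - 158 \left(0 - 18\right) + 127 = \left(-158\right) \left(-18\right) + 127 = 2844 + 127 = 2971$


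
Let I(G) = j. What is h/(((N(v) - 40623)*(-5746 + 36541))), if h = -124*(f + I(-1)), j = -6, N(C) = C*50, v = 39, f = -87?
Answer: -3844/396978345 ≈ -9.6831e-6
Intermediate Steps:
N(C) = 50*C
I(G) = -6
h = 11532 (h = -124*(-87 - 6) = -124*(-93) = 11532)
h/(((N(v) - 40623)*(-5746 + 36541))) = 11532/(((50*39 - 40623)*(-5746 + 36541))) = 11532/(((1950 - 40623)*30795)) = 11532/((-38673*30795)) = 11532/(-1190935035) = 11532*(-1/1190935035) = -3844/396978345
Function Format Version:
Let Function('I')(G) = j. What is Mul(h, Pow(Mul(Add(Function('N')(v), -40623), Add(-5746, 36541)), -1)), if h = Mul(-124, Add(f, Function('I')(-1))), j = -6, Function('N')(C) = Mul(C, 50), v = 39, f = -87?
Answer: Rational(-3844, 396978345) ≈ -9.6831e-6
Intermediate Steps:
Function('N')(C) = Mul(50, C)
Function('I')(G) = -6
h = 11532 (h = Mul(-124, Add(-87, -6)) = Mul(-124, -93) = 11532)
Mul(h, Pow(Mul(Add(Function('N')(v), -40623), Add(-5746, 36541)), -1)) = Mul(11532, Pow(Mul(Add(Mul(50, 39), -40623), Add(-5746, 36541)), -1)) = Mul(11532, Pow(Mul(Add(1950, -40623), 30795), -1)) = Mul(11532, Pow(Mul(-38673, 30795), -1)) = Mul(11532, Pow(-1190935035, -1)) = Mul(11532, Rational(-1, 1190935035)) = Rational(-3844, 396978345)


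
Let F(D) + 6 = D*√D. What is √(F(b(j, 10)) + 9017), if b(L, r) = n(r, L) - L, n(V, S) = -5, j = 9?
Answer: √(9011 - 14*I*√14) ≈ 94.927 - 0.2759*I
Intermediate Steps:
b(L, r) = -5 - L
F(D) = -6 + D^(3/2) (F(D) = -6 + D*√D = -6 + D^(3/2))
√(F(b(j, 10)) + 9017) = √((-6 + (-5 - 1*9)^(3/2)) + 9017) = √((-6 + (-5 - 9)^(3/2)) + 9017) = √((-6 + (-14)^(3/2)) + 9017) = √((-6 - 14*I*√14) + 9017) = √(9011 - 14*I*√14)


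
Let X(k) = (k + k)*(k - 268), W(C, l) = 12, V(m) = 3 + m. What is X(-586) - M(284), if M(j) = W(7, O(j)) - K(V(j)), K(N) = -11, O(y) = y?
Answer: 1000865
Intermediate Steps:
X(k) = 2*k*(-268 + k) (X(k) = (2*k)*(-268 + k) = 2*k*(-268 + k))
M(j) = 23 (M(j) = 12 - 1*(-11) = 12 + 11 = 23)
X(-586) - M(284) = 2*(-586)*(-268 - 586) - 1*23 = 2*(-586)*(-854) - 23 = 1000888 - 23 = 1000865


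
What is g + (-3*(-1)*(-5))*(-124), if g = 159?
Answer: 2019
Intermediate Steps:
g + (-3*(-1)*(-5))*(-124) = 159 + (-3*(-1)*(-5))*(-124) = 159 + (3*(-5))*(-124) = 159 - 15*(-124) = 159 + 1860 = 2019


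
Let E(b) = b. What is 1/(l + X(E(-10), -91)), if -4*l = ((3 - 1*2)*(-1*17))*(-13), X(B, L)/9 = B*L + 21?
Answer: 4/33295 ≈ 0.00012014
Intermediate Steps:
X(B, L) = 189 + 9*B*L (X(B, L) = 9*(B*L + 21) = 9*(21 + B*L) = 189 + 9*B*L)
l = -221/4 (l = -(3 - 1*2)*(-1*17)*(-13)/4 = -(3 - 2)*(-17)*(-13)/4 = -1*(-17)*(-13)/4 = -(-17)*(-13)/4 = -¼*221 = -221/4 ≈ -55.250)
1/(l + X(E(-10), -91)) = 1/(-221/4 + (189 + 9*(-10)*(-91))) = 1/(-221/4 + (189 + 8190)) = 1/(-221/4 + 8379) = 1/(33295/4) = 4/33295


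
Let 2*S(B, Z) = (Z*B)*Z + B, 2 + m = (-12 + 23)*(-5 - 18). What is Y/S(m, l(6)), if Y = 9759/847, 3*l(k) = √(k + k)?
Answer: -19518/503965 ≈ -0.038729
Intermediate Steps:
m = -255 (m = -2 + (-12 + 23)*(-5 - 18) = -2 + 11*(-23) = -2 - 253 = -255)
l(k) = √2*√k/3 (l(k) = √(k + k)/3 = √(2*k)/3 = (√2*√k)/3 = √2*√k/3)
S(B, Z) = B/2 + B*Z²/2 (S(B, Z) = ((Z*B)*Z + B)/2 = ((B*Z)*Z + B)/2 = (B*Z² + B)/2 = (B + B*Z²)/2 = B/2 + B*Z²/2)
Y = 9759/847 (Y = 9759*(1/847) = 9759/847 ≈ 11.522)
Y/S(m, l(6)) = 9759/(847*(((½)*(-255)*(1 + (√2*√6/3)²)))) = 9759/(847*(((½)*(-255)*(1 + (2*√3/3)²)))) = 9759/(847*(((½)*(-255)*(1 + 4/3)))) = 9759/(847*(((½)*(-255)*(7/3)))) = 9759/(847*(-595/2)) = (9759/847)*(-2/595) = -19518/503965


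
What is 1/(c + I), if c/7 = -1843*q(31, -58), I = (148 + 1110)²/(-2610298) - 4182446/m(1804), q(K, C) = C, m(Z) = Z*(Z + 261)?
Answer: 2431009681870/1819018239313483573 ≈ 1.3364e-6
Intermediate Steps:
m(Z) = Z*(261 + Z)
I = -4203223198887/2431009681870 (I = (148 + 1110)²/(-2610298) - 4182446*1/(1804*(261 + 1804)) = 1258²*(-1/2610298) - 4182446/(1804*2065) = 1582564*(-1/2610298) - 4182446/3725260 = -791282/1305149 - 4182446*1/3725260 = -791282/1305149 - 2091223/1862630 = -4203223198887/2431009681870 ≈ -1.7290)
c = 748258 (c = 7*(-1843*(-58)) = 7*106894 = 748258)
1/(c + I) = 1/(748258 - 4203223198887/2431009681870) = 1/(1819018239313483573/2431009681870) = 2431009681870/1819018239313483573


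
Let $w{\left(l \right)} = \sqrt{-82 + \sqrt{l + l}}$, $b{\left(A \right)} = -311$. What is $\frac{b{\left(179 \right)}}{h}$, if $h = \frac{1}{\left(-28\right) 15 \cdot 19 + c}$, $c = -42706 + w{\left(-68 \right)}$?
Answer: $15763346 - 311 \sqrt{-82 + 2 i \sqrt{34}} \approx 1.5763 \cdot 10^{7} - 2823.3 i$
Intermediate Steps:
$w{\left(l \right)} = \sqrt{-82 + \sqrt{2} \sqrt{l}}$ ($w{\left(l \right)} = \sqrt{-82 + \sqrt{2 l}} = \sqrt{-82 + \sqrt{2} \sqrt{l}}$)
$c = -42706 + \sqrt{-82 + 2 i \sqrt{34}}$ ($c = -42706 + \sqrt{-82 + \sqrt{2} \sqrt{-68}} = -42706 + \sqrt{-82 + \sqrt{2} \cdot 2 i \sqrt{17}} = -42706 + \sqrt{-82 + 2 i \sqrt{34}} \approx -42705.0 + 9.0781 i$)
$h = \frac{1}{-50686 + \sqrt{-82 + 2 i \sqrt{34}}}$ ($h = \frac{1}{\left(-28\right) 15 \cdot 19 - \left(42706 - \sqrt{-82 + 2 i \sqrt{34}}\right)} = \frac{1}{\left(-420\right) 19 - \left(42706 - \sqrt{-82 + 2 i \sqrt{34}}\right)} = \frac{1}{-7980 - \left(42706 - \sqrt{-82 + 2 i \sqrt{34}}\right)} = \frac{1}{-50686 + \sqrt{-82 + 2 i \sqrt{34}}} \approx -1.973 \cdot 10^{-5} - 3.5 \cdot 10^{-9} i$)
$\frac{b{\left(179 \right)}}{h} = - \frac{311}{\frac{1}{-50686 + \sqrt{2} \sqrt{-41 + i \sqrt{34}}}} = - 311 \left(-50686 + \sqrt{2} \sqrt{-41 + i \sqrt{34}}\right) = 15763346 - 311 \sqrt{2} \sqrt{-41 + i \sqrt{34}}$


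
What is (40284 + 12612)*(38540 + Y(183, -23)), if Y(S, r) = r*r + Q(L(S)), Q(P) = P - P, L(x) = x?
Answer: 2066593824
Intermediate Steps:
Q(P) = 0
Y(S, r) = r**2 (Y(S, r) = r*r + 0 = r**2 + 0 = r**2)
(40284 + 12612)*(38540 + Y(183, -23)) = (40284 + 12612)*(38540 + (-23)**2) = 52896*(38540 + 529) = 52896*39069 = 2066593824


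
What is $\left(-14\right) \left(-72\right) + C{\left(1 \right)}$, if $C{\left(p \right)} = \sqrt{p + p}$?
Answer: $1008 + \sqrt{2} \approx 1009.4$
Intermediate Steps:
$C{\left(p \right)} = \sqrt{2} \sqrt{p}$ ($C{\left(p \right)} = \sqrt{2 p} = \sqrt{2} \sqrt{p}$)
$\left(-14\right) \left(-72\right) + C{\left(1 \right)} = \left(-14\right) \left(-72\right) + \sqrt{2} \sqrt{1} = 1008 + \sqrt{2} \cdot 1 = 1008 + \sqrt{2}$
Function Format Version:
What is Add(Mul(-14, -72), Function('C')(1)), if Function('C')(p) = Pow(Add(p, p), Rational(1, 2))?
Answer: Add(1008, Pow(2, Rational(1, 2))) ≈ 1009.4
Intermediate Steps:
Function('C')(p) = Mul(Pow(2, Rational(1, 2)), Pow(p, Rational(1, 2))) (Function('C')(p) = Pow(Mul(2, p), Rational(1, 2)) = Mul(Pow(2, Rational(1, 2)), Pow(p, Rational(1, 2))))
Add(Mul(-14, -72), Function('C')(1)) = Add(Mul(-14, -72), Mul(Pow(2, Rational(1, 2)), Pow(1, Rational(1, 2)))) = Add(1008, Mul(Pow(2, Rational(1, 2)), 1)) = Add(1008, Pow(2, Rational(1, 2)))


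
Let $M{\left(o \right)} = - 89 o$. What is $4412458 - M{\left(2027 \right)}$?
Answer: $4592861$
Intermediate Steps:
$4412458 - M{\left(2027 \right)} = 4412458 - \left(-89\right) 2027 = 4412458 - -180403 = 4412458 + 180403 = 4592861$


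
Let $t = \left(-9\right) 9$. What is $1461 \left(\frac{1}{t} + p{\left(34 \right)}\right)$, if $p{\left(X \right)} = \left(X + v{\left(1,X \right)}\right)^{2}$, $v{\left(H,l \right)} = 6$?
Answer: $\frac{63114713}{27} \approx 2.3376 \cdot 10^{6}$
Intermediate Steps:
$t = -81$
$p{\left(X \right)} = \left(6 + X\right)^{2}$ ($p{\left(X \right)} = \left(X + 6\right)^{2} = \left(6 + X\right)^{2}$)
$1461 \left(\frac{1}{t} + p{\left(34 \right)}\right) = 1461 \left(\frac{1}{-81} + \left(6 + 34\right)^{2}\right) = 1461 \left(- \frac{1}{81} + 40^{2}\right) = 1461 \left(- \frac{1}{81} + 1600\right) = 1461 \cdot \frac{129599}{81} = \frac{63114713}{27}$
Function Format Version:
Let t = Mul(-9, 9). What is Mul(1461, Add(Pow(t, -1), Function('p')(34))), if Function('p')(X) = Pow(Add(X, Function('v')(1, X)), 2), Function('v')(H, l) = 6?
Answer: Rational(63114713, 27) ≈ 2.3376e+6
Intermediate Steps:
t = -81
Function('p')(X) = Pow(Add(6, X), 2) (Function('p')(X) = Pow(Add(X, 6), 2) = Pow(Add(6, X), 2))
Mul(1461, Add(Pow(t, -1), Function('p')(34))) = Mul(1461, Add(Pow(-81, -1), Pow(Add(6, 34), 2))) = Mul(1461, Add(Rational(-1, 81), Pow(40, 2))) = Mul(1461, Add(Rational(-1, 81), 1600)) = Mul(1461, Rational(129599, 81)) = Rational(63114713, 27)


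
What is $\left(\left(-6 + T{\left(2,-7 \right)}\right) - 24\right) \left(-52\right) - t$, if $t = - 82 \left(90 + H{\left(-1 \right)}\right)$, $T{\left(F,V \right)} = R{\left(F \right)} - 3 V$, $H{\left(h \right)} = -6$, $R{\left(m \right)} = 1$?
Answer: $7304$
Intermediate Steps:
$T{\left(F,V \right)} = 1 - 3 V$
$t = -6888$ ($t = - 82 \left(90 - 6\right) = \left(-82\right) 84 = -6888$)
$\left(\left(-6 + T{\left(2,-7 \right)}\right) - 24\right) \left(-52\right) - t = \left(\left(-6 + \left(1 - -21\right)\right) - 24\right) \left(-52\right) - -6888 = \left(\left(-6 + \left(1 + 21\right)\right) - 24\right) \left(-52\right) + 6888 = \left(\left(-6 + 22\right) - 24\right) \left(-52\right) + 6888 = \left(16 - 24\right) \left(-52\right) + 6888 = \left(-8\right) \left(-52\right) + 6888 = 416 + 6888 = 7304$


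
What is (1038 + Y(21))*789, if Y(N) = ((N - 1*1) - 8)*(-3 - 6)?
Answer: 733770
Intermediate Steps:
Y(N) = 81 - 9*N (Y(N) = ((N - 1) - 8)*(-9) = ((-1 + N) - 8)*(-9) = (-9 + N)*(-9) = 81 - 9*N)
(1038 + Y(21))*789 = (1038 + (81 - 9*21))*789 = (1038 + (81 - 189))*789 = (1038 - 108)*789 = 930*789 = 733770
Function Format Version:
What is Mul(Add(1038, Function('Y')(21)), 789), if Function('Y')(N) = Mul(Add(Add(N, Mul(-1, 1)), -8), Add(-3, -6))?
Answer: 733770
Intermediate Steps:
Function('Y')(N) = Add(81, Mul(-9, N)) (Function('Y')(N) = Mul(Add(Add(N, -1), -8), -9) = Mul(Add(Add(-1, N), -8), -9) = Mul(Add(-9, N), -9) = Add(81, Mul(-9, N)))
Mul(Add(1038, Function('Y')(21)), 789) = Mul(Add(1038, Add(81, Mul(-9, 21))), 789) = Mul(Add(1038, Add(81, -189)), 789) = Mul(Add(1038, -108), 789) = Mul(930, 789) = 733770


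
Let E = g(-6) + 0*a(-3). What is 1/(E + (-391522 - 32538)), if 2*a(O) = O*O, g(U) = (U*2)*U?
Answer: -1/423988 ≈ -2.3586e-6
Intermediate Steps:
g(U) = 2*U**2 (g(U) = (2*U)*U = 2*U**2)
a(O) = O**2/2 (a(O) = (O*O)/2 = O**2/2)
E = 72 (E = 2*(-6)**2 + 0*((1/2)*(-3)**2) = 2*36 + 0*((1/2)*9) = 72 + 0*(9/2) = 72 + 0 = 72)
1/(E + (-391522 - 32538)) = 1/(72 + (-391522 - 32538)) = 1/(72 - 424060) = 1/(-423988) = -1/423988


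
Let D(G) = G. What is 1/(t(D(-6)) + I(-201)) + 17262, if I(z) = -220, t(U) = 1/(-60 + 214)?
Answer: 584819144/33879 ≈ 17262.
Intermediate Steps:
t(U) = 1/154
1/(t(D(-6)) + I(-201)) + 17262 = 1/(1/154 - 220) + 17262 = 1/(-33879/154) + 17262 = -154/33879 + 17262 = 584819144/33879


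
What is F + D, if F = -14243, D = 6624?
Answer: -7619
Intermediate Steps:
F + D = -14243 + 6624 = -7619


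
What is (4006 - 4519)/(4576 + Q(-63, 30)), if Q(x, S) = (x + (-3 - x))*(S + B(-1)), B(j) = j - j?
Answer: -513/4486 ≈ -0.11436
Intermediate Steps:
B(j) = 0
Q(x, S) = -3*S (Q(x, S) = (x + (-3 - x))*(S + 0) = -3*S)
(4006 - 4519)/(4576 + Q(-63, 30)) = (4006 - 4519)/(4576 - 3*30) = -513/(4576 - 90) = -513/4486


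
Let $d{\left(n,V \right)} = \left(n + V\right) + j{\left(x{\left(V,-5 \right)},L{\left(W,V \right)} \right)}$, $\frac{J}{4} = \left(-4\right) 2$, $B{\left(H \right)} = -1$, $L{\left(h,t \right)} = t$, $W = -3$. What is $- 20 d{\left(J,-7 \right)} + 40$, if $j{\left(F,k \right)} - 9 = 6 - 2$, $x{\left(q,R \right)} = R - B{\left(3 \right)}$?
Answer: $560$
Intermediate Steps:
$x{\left(q,R \right)} = 1 + R$ ($x{\left(q,R \right)} = R - -1 = R + 1 = 1 + R$)
$J = -32$ ($J = 4 \left(\left(-4\right) 2\right) = 4 \left(-8\right) = -32$)
$j{\left(F,k \right)} = 13$ ($j{\left(F,k \right)} = 9 + \left(6 - 2\right) = 9 + 4 = 13$)
$d{\left(n,V \right)} = 13 + V + n$ ($d{\left(n,V \right)} = \left(n + V\right) + 13 = \left(V + n\right) + 13 = 13 + V + n$)
$- 20 d{\left(J,-7 \right)} + 40 = - 20 \left(13 - 7 - 32\right) + 40 = \left(-20\right) \left(-26\right) + 40 = 520 + 40 = 560$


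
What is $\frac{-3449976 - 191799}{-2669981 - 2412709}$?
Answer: $\frac{242785}{338846} \approx 0.71651$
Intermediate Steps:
$\frac{-3449976 - 191799}{-2669981 - 2412709} = - \frac{3641775}{-5082690} = \left(-3641775\right) \left(- \frac{1}{5082690}\right) = \frac{242785}{338846}$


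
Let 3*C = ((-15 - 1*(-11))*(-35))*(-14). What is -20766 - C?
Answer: -60338/3 ≈ -20113.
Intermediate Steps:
C = -1960/3 (C = (((-15 - 1*(-11))*(-35))*(-14))/3 = (((-15 + 11)*(-35))*(-14))/3 = (-4*(-35)*(-14))/3 = (140*(-14))/3 = (⅓)*(-1960) = -1960/3 ≈ -653.33)
-20766 - C = -20766 - 1*(-1960/3) = -20766 + 1960/3 = -60338/3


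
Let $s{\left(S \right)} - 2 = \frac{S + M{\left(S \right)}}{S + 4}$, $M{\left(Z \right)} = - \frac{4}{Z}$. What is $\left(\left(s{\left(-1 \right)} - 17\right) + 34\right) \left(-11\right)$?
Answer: $-220$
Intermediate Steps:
$s{\left(S \right)} = 2 + \frac{S - \frac{4}{S}}{4 + S}$ ($s{\left(S \right)} = 2 + \frac{S - \frac{4}{S}}{S + 4} = 2 + \frac{S - \frac{4}{S}}{4 + S}$)
$\left(\left(s{\left(-1 \right)} - 17\right) + 34\right) \left(-11\right) = \left(\left(\frac{-4 - \left(8 + 3 \left(-1\right)\right)}{\left(-1\right) \left(4 - 1\right)} - 17\right) + 34\right) \left(-11\right) = \left(\left(- \frac{-4 - \left(8 - 3\right)}{3} - 17\right) + 34\right) \left(-11\right) = \left(\left(\left(-1\right) \frac{1}{3} \left(-4 - 5\right) - 17\right) + 34\right) \left(-11\right) = \left(\left(\left(-1\right) \frac{1}{3} \left(-9\right) - 17\right) + 34\right) \left(-11\right) = \left(\left(3 - 17\right) + 34\right) \left(-11\right) = \left(-14 + 34\right) \left(-11\right) = 20 \left(-11\right) = -220$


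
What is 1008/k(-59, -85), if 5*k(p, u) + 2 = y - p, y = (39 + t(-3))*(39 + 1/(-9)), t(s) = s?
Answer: 5040/1457 ≈ 3.4592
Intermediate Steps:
y = 1400 (y = (39 - 3)*(39 + 1/(-9)) = 36*(39 - ⅑) = 36*(350/9) = 1400)
k(p, u) = 1398/5 - p/5 (k(p, u) = -⅖ + (1400 - p)/5 = -⅖ + (280 - p/5) = 1398/5 - p/5)
1008/k(-59, -85) = 1008/(1398/5 - ⅕*(-59)) = 1008/(1398/5 + 59/5) = 1008/(1457/5) = 1008*(5/1457) = 5040/1457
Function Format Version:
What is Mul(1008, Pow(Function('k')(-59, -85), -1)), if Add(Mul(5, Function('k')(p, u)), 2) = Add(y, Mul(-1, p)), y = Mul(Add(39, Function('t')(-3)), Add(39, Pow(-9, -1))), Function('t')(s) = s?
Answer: Rational(5040, 1457) ≈ 3.4592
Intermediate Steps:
y = 1400 (y = Mul(Add(39, -3), Add(39, Pow(-9, -1))) = Mul(36, Add(39, Rational(-1, 9))) = Mul(36, Rational(350, 9)) = 1400)
Function('k')(p, u) = Add(Rational(1398, 5), Mul(Rational(-1, 5), p)) (Function('k')(p, u) = Add(Rational(-2, 5), Mul(Rational(1, 5), Add(1400, Mul(-1, p)))) = Add(Rational(-2, 5), Add(280, Mul(Rational(-1, 5), p))) = Add(Rational(1398, 5), Mul(Rational(-1, 5), p)))
Mul(1008, Pow(Function('k')(-59, -85), -1)) = Mul(1008, Pow(Add(Rational(1398, 5), Mul(Rational(-1, 5), -59)), -1)) = Mul(1008, Pow(Add(Rational(1398, 5), Rational(59, 5)), -1)) = Mul(1008, Pow(Rational(1457, 5), -1)) = Mul(1008, Rational(5, 1457)) = Rational(5040, 1457)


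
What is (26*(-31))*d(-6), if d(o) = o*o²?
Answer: 174096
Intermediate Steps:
d(o) = o³
(26*(-31))*d(-6) = (26*(-31))*(-6)³ = -806*(-216) = 174096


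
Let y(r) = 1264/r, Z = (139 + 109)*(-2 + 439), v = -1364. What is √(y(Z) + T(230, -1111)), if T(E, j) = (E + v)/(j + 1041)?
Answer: √74379600295/67735 ≈ 4.0264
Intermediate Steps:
T(E, j) = (-1364 + E)/(1041 + j) (T(E, j) = (E - 1364)/(j + 1041) = (-1364 + E)/(1041 + j))
Z = 108376 (Z = 248*437 = 108376)
√(y(Z) + T(230, -1111)) = √(1264/108376 + (-1364 + 230)/(1041 - 1111)) = √(1264*(1/108376) - 1134/(-70)) = √(158/13547 - 1/70*(-1134)) = √(158/13547 + 81/5) = √(1098097/67735) = √74379600295/67735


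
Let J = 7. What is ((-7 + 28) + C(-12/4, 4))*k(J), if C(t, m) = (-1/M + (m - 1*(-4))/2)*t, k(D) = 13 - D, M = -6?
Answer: 51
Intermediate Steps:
C(t, m) = t*(13/6 + m/2) (C(t, m) = (-1/(-6) + (m - 1*(-4))/2)*t = (-1*(-1/6) + (m + 4)*(1/2))*t = (1/6 + (4 + m)*(1/2))*t = (1/6 + (2 + m/2))*t = (13/6 + m/2)*t = t*(13/6 + m/2))
((-7 + 28) + C(-12/4, 4))*k(J) = ((-7 + 28) + (-12/4)*(13 + 3*4)/6)*(13 - 1*7) = (21 + (-12*1/4)*(13 + 12)/6)*(13 - 7) = (21 + (1/6)*(-3)*25)*6 = (21 - 25/2)*6 = (17/2)*6 = 51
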